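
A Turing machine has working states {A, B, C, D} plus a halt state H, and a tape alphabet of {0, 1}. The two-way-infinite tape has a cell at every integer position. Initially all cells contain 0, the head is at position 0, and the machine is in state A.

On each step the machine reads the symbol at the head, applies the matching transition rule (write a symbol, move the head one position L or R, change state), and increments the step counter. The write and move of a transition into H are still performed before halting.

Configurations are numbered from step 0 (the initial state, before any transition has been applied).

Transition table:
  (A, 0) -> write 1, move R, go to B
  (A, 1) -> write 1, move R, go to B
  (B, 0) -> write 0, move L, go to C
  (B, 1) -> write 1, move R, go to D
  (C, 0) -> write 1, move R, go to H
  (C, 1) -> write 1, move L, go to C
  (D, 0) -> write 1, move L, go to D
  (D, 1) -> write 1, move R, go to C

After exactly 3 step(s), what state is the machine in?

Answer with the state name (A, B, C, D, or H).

Step 1: in state A at pos 0, read 0 -> (A,0)->write 1,move R,goto B. Now: state=B, head=1, tape[-1..2]=0100 (head:   ^)
Step 2: in state B at pos 1, read 0 -> (B,0)->write 0,move L,goto C. Now: state=C, head=0, tape[-1..2]=0100 (head:  ^)
Step 3: in state C at pos 0, read 1 -> (C,1)->write 1,move L,goto C. Now: state=C, head=-1, tape[-2..2]=00100 (head:  ^)

Answer: C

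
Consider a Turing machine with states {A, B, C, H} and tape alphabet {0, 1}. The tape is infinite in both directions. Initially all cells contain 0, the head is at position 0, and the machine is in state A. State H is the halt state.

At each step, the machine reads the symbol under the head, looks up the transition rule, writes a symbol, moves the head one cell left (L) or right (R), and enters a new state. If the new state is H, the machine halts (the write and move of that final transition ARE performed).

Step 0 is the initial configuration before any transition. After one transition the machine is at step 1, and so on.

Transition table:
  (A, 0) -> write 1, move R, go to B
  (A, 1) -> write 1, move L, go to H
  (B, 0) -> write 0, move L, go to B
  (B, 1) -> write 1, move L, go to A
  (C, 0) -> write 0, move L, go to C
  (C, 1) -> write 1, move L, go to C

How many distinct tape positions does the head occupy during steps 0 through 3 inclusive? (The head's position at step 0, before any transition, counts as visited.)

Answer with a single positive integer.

Answer: 3

Derivation:
Step 1: in state A at pos 0, read 0 -> (A,0)->write 1,move R,goto B. Now: state=B, head=1, tape[-1..2]=0100 (head:   ^)
Step 2: in state B at pos 1, read 0 -> (B,0)->write 0,move L,goto B. Now: state=B, head=0, tape[-1..2]=0100 (head:  ^)
Step 3: in state B at pos 0, read 1 -> (B,1)->write 1,move L,goto A. Now: state=A, head=-1, tape[-2..2]=00100 (head:  ^)
Head positions at steps 0..3: starting at 0, distinct positions visited = {-1, 0, 1} -> 3 position(s)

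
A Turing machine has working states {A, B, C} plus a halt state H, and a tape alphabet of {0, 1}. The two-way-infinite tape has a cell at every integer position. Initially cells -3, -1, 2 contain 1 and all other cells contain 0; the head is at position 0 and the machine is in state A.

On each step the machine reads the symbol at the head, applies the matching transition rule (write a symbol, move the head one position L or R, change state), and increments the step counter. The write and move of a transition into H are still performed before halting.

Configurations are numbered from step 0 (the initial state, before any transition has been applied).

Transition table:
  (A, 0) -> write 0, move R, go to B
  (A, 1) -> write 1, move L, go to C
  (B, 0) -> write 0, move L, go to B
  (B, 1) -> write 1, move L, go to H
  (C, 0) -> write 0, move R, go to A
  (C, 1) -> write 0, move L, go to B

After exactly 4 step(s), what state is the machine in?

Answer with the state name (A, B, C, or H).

Answer: H

Derivation:
Step 1: in state A at pos 0, read 0 -> (A,0)->write 0,move R,goto B. Now: state=B, head=1, tape[-4..3]=01010010 (head:      ^)
Step 2: in state B at pos 1, read 0 -> (B,0)->write 0,move L,goto B. Now: state=B, head=0, tape[-4..3]=01010010 (head:     ^)
Step 3: in state B at pos 0, read 0 -> (B,0)->write 0,move L,goto B. Now: state=B, head=-1, tape[-4..3]=01010010 (head:    ^)
Step 4: in state B at pos -1, read 1 -> (B,1)->write 1,move L,goto H. Now: state=H, head=-2, tape[-4..3]=01010010 (head:   ^)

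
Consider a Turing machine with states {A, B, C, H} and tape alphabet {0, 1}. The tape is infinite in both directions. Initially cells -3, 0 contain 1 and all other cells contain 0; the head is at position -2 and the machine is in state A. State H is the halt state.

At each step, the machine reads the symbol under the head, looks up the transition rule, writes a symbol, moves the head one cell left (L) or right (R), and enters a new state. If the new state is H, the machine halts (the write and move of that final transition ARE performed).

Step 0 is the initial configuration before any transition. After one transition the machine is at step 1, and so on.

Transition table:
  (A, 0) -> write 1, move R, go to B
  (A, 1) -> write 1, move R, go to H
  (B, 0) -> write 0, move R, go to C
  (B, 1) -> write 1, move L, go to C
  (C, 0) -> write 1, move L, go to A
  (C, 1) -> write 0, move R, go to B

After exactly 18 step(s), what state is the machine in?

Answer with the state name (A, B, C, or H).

Answer: B

Derivation:
Step 1: in state A at pos -2, read 0 -> (A,0)->write 1,move R,goto B. Now: state=B, head=-1, tape[-4..1]=011010 (head:    ^)
Step 2: in state B at pos -1, read 0 -> (B,0)->write 0,move R,goto C. Now: state=C, head=0, tape[-4..1]=011010 (head:     ^)
Step 3: in state C at pos 0, read 1 -> (C,1)->write 0,move R,goto B. Now: state=B, head=1, tape[-4..2]=0110000 (head:      ^)
Step 4: in state B at pos 1, read 0 -> (B,0)->write 0,move R,goto C. Now: state=C, head=2, tape[-4..3]=01100000 (head:       ^)
Step 5: in state C at pos 2, read 0 -> (C,0)->write 1,move L,goto A. Now: state=A, head=1, tape[-4..3]=01100010 (head:      ^)
Step 6: in state A at pos 1, read 0 -> (A,0)->write 1,move R,goto B. Now: state=B, head=2, tape[-4..3]=01100110 (head:       ^)
Step 7: in state B at pos 2, read 1 -> (B,1)->write 1,move L,goto C. Now: state=C, head=1, tape[-4..3]=01100110 (head:      ^)
Step 8: in state C at pos 1, read 1 -> (C,1)->write 0,move R,goto B. Now: state=B, head=2, tape[-4..3]=01100010 (head:       ^)
Step 9: in state B at pos 2, read 1 -> (B,1)->write 1,move L,goto C. Now: state=C, head=1, tape[-4..3]=01100010 (head:      ^)
Step 10: in state C at pos 1, read 0 -> (C,0)->write 1,move L,goto A. Now: state=A, head=0, tape[-4..3]=01100110 (head:     ^)
Step 11: in state A at pos 0, read 0 -> (A,0)->write 1,move R,goto B. Now: state=B, head=1, tape[-4..3]=01101110 (head:      ^)
Step 12: in state B at pos 1, read 1 -> (B,1)->write 1,move L,goto C. Now: state=C, head=0, tape[-4..3]=01101110 (head:     ^)
Step 13: in state C at pos 0, read 1 -> (C,1)->write 0,move R,goto B. Now: state=B, head=1, tape[-4..3]=01100110 (head:      ^)
Step 14: in state B at pos 1, read 1 -> (B,1)->write 1,move L,goto C. Now: state=C, head=0, tape[-4..3]=01100110 (head:     ^)
Step 15: in state C at pos 0, read 0 -> (C,0)->write 1,move L,goto A. Now: state=A, head=-1, tape[-4..3]=01101110 (head:    ^)
Step 16: in state A at pos -1, read 0 -> (A,0)->write 1,move R,goto B. Now: state=B, head=0, tape[-4..3]=01111110 (head:     ^)
Step 17: in state B at pos 0, read 1 -> (B,1)->write 1,move L,goto C. Now: state=C, head=-1, tape[-4..3]=01111110 (head:    ^)
Step 18: in state C at pos -1, read 1 -> (C,1)->write 0,move R,goto B. Now: state=B, head=0, tape[-4..3]=01101110 (head:     ^)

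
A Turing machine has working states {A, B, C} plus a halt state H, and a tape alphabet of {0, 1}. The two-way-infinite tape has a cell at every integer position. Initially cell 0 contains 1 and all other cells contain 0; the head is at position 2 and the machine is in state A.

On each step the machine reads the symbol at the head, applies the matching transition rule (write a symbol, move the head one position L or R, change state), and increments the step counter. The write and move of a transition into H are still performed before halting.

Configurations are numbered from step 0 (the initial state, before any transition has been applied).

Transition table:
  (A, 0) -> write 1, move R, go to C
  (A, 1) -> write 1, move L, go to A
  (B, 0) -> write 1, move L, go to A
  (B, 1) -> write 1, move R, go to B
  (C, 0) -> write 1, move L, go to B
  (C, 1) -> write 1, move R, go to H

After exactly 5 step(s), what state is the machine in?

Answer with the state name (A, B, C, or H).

Answer: A

Derivation:
Step 1: in state A at pos 2, read 0 -> (A,0)->write 1,move R,goto C. Now: state=C, head=3, tape[-1..4]=010100 (head:     ^)
Step 2: in state C at pos 3, read 0 -> (C,0)->write 1,move L,goto B. Now: state=B, head=2, tape[-1..4]=010110 (head:    ^)
Step 3: in state B at pos 2, read 1 -> (B,1)->write 1,move R,goto B. Now: state=B, head=3, tape[-1..4]=010110 (head:     ^)
Step 4: in state B at pos 3, read 1 -> (B,1)->write 1,move R,goto B. Now: state=B, head=4, tape[-1..5]=0101100 (head:      ^)
Step 5: in state B at pos 4, read 0 -> (B,0)->write 1,move L,goto A. Now: state=A, head=3, tape[-1..5]=0101110 (head:     ^)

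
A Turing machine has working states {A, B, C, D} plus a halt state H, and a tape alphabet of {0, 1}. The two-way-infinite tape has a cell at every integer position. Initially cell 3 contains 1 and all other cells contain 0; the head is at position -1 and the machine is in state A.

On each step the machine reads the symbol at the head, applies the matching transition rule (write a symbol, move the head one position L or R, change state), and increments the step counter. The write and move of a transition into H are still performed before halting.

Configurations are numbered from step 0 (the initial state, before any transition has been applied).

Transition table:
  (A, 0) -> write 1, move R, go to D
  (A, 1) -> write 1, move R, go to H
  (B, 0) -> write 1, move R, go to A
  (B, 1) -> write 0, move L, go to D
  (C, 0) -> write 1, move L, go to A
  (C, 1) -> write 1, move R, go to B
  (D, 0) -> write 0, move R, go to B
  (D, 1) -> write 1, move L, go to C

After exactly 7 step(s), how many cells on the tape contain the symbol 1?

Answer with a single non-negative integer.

Step 1: in state A at pos -1, read 0 -> (A,0)->write 1,move R,goto D. Now: state=D, head=0, tape[-2..4]=0100010 (head:   ^)
Step 2: in state D at pos 0, read 0 -> (D,0)->write 0,move R,goto B. Now: state=B, head=1, tape[-2..4]=0100010 (head:    ^)
Step 3: in state B at pos 1, read 0 -> (B,0)->write 1,move R,goto A. Now: state=A, head=2, tape[-2..4]=0101010 (head:     ^)
Step 4: in state A at pos 2, read 0 -> (A,0)->write 1,move R,goto D. Now: state=D, head=3, tape[-2..4]=0101110 (head:      ^)
Step 5: in state D at pos 3, read 1 -> (D,1)->write 1,move L,goto C. Now: state=C, head=2, tape[-2..4]=0101110 (head:     ^)
Step 6: in state C at pos 2, read 1 -> (C,1)->write 1,move R,goto B. Now: state=B, head=3, tape[-2..4]=0101110 (head:      ^)
Step 7: in state B at pos 3, read 1 -> (B,1)->write 0,move L,goto D. Now: state=D, head=2, tape[-2..4]=0101100 (head:     ^)
Cells containing 1 after step 7: {-1, 1, 2} -> 3 cell(s)

Answer: 3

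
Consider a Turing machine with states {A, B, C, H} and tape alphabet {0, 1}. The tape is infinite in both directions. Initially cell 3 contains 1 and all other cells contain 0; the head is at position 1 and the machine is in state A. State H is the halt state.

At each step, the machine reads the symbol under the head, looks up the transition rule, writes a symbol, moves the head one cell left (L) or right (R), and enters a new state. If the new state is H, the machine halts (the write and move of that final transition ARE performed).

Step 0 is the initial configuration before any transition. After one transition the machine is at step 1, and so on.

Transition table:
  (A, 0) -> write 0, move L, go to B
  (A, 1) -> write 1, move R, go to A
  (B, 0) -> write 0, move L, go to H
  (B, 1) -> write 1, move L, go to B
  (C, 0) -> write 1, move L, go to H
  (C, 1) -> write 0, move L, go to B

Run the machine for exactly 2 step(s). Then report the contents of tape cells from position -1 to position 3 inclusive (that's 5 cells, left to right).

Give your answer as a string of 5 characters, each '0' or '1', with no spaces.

Answer: 00001

Derivation:
Step 1: in state A at pos 1, read 0 -> (A,0)->write 0,move L,goto B. Now: state=B, head=0, tape[-1..4]=000010 (head:  ^)
Step 2: in state B at pos 0, read 0 -> (B,0)->write 0,move L,goto H. Now: state=H, head=-1, tape[-2..4]=0000010 (head:  ^)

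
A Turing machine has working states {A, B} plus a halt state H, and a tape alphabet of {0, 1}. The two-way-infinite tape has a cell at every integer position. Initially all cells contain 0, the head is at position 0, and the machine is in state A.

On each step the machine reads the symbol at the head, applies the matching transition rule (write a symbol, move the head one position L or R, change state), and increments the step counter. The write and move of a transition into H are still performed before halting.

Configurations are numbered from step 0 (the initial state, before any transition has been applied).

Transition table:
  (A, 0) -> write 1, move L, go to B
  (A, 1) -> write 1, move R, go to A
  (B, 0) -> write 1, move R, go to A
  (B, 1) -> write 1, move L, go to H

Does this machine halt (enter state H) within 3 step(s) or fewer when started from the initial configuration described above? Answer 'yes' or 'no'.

Answer: no

Derivation:
Step 1: in state A at pos 0, read 0 -> (A,0)->write 1,move L,goto B. Now: state=B, head=-1, tape[-2..1]=0010 (head:  ^)
Step 2: in state B at pos -1, read 0 -> (B,0)->write 1,move R,goto A. Now: state=A, head=0, tape[-2..1]=0110 (head:   ^)
Step 3: in state A at pos 0, read 1 -> (A,1)->write 1,move R,goto A. Now: state=A, head=1, tape[-2..2]=01100 (head:    ^)
After 3 step(s): state = A (not H) -> not halted within 3 -> no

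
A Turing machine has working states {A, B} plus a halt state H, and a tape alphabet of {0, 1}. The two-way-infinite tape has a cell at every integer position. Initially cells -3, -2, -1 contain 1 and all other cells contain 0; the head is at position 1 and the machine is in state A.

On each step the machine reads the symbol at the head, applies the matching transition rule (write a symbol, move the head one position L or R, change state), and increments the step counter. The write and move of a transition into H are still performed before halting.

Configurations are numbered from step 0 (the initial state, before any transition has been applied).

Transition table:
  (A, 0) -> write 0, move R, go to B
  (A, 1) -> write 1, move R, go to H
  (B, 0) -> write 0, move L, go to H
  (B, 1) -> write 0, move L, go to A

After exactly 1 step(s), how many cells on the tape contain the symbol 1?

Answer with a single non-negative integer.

Answer: 3

Derivation:
Step 1: in state A at pos 1, read 0 -> (A,0)->write 0,move R,goto B. Now: state=B, head=2, tape[-4..3]=01110000 (head:       ^)
Cells containing 1 after step 1: {-3, -2, -1} -> 3 cell(s)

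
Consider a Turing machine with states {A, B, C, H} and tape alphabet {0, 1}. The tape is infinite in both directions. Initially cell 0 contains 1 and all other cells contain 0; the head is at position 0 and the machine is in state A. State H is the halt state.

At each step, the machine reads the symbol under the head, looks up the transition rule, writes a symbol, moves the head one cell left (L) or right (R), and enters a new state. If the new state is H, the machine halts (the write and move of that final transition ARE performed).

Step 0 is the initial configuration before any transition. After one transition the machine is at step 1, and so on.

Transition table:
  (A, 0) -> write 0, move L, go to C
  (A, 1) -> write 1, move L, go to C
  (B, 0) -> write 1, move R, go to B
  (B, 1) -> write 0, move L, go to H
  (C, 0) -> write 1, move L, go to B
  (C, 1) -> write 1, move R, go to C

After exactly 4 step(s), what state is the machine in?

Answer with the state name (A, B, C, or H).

Step 1: in state A at pos 0, read 1 -> (A,1)->write 1,move L,goto C. Now: state=C, head=-1, tape[-2..1]=0010 (head:  ^)
Step 2: in state C at pos -1, read 0 -> (C,0)->write 1,move L,goto B. Now: state=B, head=-2, tape[-3..1]=00110 (head:  ^)
Step 3: in state B at pos -2, read 0 -> (B,0)->write 1,move R,goto B. Now: state=B, head=-1, tape[-3..1]=01110 (head:   ^)
Step 4: in state B at pos -1, read 1 -> (B,1)->write 0,move L,goto H. Now: state=H, head=-2, tape[-3..1]=01010 (head:  ^)

Answer: H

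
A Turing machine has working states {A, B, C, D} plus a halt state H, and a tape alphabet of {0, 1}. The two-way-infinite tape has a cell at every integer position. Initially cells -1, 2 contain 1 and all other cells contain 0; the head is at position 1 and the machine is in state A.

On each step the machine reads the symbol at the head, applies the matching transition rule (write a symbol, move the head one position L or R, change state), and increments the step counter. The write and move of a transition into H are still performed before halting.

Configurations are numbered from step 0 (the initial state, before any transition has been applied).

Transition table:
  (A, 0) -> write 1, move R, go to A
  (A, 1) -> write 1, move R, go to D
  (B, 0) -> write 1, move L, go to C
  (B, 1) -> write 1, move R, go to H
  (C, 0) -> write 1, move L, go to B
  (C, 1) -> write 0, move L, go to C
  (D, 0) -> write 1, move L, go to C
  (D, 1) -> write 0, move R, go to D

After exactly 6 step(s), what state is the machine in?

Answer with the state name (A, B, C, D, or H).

Step 1: in state A at pos 1, read 0 -> (A,0)->write 1,move R,goto A. Now: state=A, head=2, tape[-2..3]=010110 (head:     ^)
Step 2: in state A at pos 2, read 1 -> (A,1)->write 1,move R,goto D. Now: state=D, head=3, tape[-2..4]=0101100 (head:      ^)
Step 3: in state D at pos 3, read 0 -> (D,0)->write 1,move L,goto C. Now: state=C, head=2, tape[-2..4]=0101110 (head:     ^)
Step 4: in state C at pos 2, read 1 -> (C,1)->write 0,move L,goto C. Now: state=C, head=1, tape[-2..4]=0101010 (head:    ^)
Step 5: in state C at pos 1, read 1 -> (C,1)->write 0,move L,goto C. Now: state=C, head=0, tape[-2..4]=0100010 (head:   ^)
Step 6: in state C at pos 0, read 0 -> (C,0)->write 1,move L,goto B. Now: state=B, head=-1, tape[-2..4]=0110010 (head:  ^)

Answer: B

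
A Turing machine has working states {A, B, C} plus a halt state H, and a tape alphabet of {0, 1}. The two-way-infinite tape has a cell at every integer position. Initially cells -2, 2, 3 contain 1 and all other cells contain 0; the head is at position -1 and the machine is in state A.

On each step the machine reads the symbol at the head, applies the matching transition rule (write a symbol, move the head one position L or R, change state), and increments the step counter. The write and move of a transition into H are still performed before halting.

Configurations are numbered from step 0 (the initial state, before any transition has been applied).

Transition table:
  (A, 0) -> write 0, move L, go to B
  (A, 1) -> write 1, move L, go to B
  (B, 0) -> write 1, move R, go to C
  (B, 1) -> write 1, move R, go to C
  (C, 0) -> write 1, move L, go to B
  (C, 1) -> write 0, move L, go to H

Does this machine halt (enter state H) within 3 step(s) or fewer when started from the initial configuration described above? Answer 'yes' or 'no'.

Answer: no

Derivation:
Step 1: in state A at pos -1, read 0 -> (A,0)->write 0,move L,goto B. Now: state=B, head=-2, tape[-3..4]=01000110 (head:  ^)
Step 2: in state B at pos -2, read 1 -> (B,1)->write 1,move R,goto C. Now: state=C, head=-1, tape[-3..4]=01000110 (head:   ^)
Step 3: in state C at pos -1, read 0 -> (C,0)->write 1,move L,goto B. Now: state=B, head=-2, tape[-3..4]=01100110 (head:  ^)
After 3 step(s): state = B (not H) -> not halted within 3 -> no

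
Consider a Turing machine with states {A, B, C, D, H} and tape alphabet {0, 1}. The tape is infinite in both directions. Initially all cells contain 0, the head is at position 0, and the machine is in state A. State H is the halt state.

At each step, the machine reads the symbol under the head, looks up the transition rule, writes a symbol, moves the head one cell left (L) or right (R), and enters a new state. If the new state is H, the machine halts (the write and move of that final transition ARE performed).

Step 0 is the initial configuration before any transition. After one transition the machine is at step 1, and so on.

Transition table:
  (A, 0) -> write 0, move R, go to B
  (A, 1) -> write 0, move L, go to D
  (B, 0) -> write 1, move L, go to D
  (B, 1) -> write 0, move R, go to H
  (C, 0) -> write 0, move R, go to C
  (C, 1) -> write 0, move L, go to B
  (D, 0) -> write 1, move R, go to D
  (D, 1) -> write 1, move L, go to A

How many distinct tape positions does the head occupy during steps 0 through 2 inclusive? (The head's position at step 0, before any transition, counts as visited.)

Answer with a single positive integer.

Step 1: in state A at pos 0, read 0 -> (A,0)->write 0,move R,goto B. Now: state=B, head=1, tape[-1..2]=0000 (head:   ^)
Step 2: in state B at pos 1, read 0 -> (B,0)->write 1,move L,goto D. Now: state=D, head=0, tape[-1..2]=0010 (head:  ^)
Head positions at steps 0..2: starting at 0, distinct positions visited = {0, 1} -> 2 position(s)

Answer: 2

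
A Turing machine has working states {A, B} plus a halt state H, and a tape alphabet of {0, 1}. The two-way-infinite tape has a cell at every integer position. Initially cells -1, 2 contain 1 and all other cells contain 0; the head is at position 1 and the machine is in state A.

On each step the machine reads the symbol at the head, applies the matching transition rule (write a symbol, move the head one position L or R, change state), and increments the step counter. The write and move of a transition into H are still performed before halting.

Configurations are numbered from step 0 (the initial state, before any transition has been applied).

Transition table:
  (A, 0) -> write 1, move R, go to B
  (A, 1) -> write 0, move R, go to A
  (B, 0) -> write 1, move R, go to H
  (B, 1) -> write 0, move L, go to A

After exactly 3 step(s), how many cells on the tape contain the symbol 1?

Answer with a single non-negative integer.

Step 1: in state A at pos 1, read 0 -> (A,0)->write 1,move R,goto B. Now: state=B, head=2, tape[-2..3]=010110 (head:     ^)
Step 2: in state B at pos 2, read 1 -> (B,1)->write 0,move L,goto A. Now: state=A, head=1, tape[-2..3]=010100 (head:    ^)
Step 3: in state A at pos 1, read 1 -> (A,1)->write 0,move R,goto A. Now: state=A, head=2, tape[-2..3]=010000 (head:     ^)
Cells containing 1 after step 3: {-1} -> 1 cell(s)

Answer: 1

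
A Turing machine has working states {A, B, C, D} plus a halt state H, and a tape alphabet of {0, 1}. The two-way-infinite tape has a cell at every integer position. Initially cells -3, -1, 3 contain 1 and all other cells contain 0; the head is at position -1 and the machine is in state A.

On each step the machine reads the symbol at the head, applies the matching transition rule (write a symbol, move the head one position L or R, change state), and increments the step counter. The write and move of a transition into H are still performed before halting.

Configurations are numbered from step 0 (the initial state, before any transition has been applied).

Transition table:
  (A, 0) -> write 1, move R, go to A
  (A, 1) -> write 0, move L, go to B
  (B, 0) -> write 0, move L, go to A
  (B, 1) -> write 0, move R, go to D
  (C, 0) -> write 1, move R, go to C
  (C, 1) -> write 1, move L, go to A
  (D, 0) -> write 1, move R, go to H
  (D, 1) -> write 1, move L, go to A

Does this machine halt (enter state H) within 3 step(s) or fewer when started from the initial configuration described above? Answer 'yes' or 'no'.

Step 1: in state A at pos -1, read 1 -> (A,1)->write 0,move L,goto B. Now: state=B, head=-2, tape[-4..4]=010000010 (head:   ^)
Step 2: in state B at pos -2, read 0 -> (B,0)->write 0,move L,goto A. Now: state=A, head=-3, tape[-4..4]=010000010 (head:  ^)
Step 3: in state A at pos -3, read 1 -> (A,1)->write 0,move L,goto B. Now: state=B, head=-4, tape[-5..4]=0000000010 (head:  ^)
After 3 step(s): state = B (not H) -> not halted within 3 -> no

Answer: no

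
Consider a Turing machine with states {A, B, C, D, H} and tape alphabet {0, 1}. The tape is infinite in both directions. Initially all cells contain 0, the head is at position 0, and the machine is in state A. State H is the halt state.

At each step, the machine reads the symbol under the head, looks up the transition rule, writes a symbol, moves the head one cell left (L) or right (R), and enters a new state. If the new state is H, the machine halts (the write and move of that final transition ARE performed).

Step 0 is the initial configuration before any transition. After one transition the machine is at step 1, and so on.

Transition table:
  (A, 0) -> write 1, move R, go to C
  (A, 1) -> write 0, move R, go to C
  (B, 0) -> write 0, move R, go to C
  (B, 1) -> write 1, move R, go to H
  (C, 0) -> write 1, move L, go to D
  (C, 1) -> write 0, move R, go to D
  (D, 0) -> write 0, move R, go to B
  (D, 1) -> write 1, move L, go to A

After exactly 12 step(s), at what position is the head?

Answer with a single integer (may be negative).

Step 1: in state A at pos 0, read 0 -> (A,0)->write 1,move R,goto C. Now: state=C, head=1, tape[-1..2]=0100 (head:   ^)
Step 2: in state C at pos 1, read 0 -> (C,0)->write 1,move L,goto D. Now: state=D, head=0, tape[-1..2]=0110 (head:  ^)
Step 3: in state D at pos 0, read 1 -> (D,1)->write 1,move L,goto A. Now: state=A, head=-1, tape[-2..2]=00110 (head:  ^)
Step 4: in state A at pos -1, read 0 -> (A,0)->write 1,move R,goto C. Now: state=C, head=0, tape[-2..2]=01110 (head:   ^)
Step 5: in state C at pos 0, read 1 -> (C,1)->write 0,move R,goto D. Now: state=D, head=1, tape[-2..2]=01010 (head:    ^)
Step 6: in state D at pos 1, read 1 -> (D,1)->write 1,move L,goto A. Now: state=A, head=0, tape[-2..2]=01010 (head:   ^)
Step 7: in state A at pos 0, read 0 -> (A,0)->write 1,move R,goto C. Now: state=C, head=1, tape[-2..2]=01110 (head:    ^)
Step 8: in state C at pos 1, read 1 -> (C,1)->write 0,move R,goto D. Now: state=D, head=2, tape[-2..3]=011000 (head:     ^)
Step 9: in state D at pos 2, read 0 -> (D,0)->write 0,move R,goto B. Now: state=B, head=3, tape[-2..4]=0110000 (head:      ^)
Step 10: in state B at pos 3, read 0 -> (B,0)->write 0,move R,goto C. Now: state=C, head=4, tape[-2..5]=01100000 (head:       ^)
Step 11: in state C at pos 4, read 0 -> (C,0)->write 1,move L,goto D. Now: state=D, head=3, tape[-2..5]=01100010 (head:      ^)
Step 12: in state D at pos 3, read 0 -> (D,0)->write 0,move R,goto B. Now: state=B, head=4, tape[-2..5]=01100010 (head:       ^)

Answer: 4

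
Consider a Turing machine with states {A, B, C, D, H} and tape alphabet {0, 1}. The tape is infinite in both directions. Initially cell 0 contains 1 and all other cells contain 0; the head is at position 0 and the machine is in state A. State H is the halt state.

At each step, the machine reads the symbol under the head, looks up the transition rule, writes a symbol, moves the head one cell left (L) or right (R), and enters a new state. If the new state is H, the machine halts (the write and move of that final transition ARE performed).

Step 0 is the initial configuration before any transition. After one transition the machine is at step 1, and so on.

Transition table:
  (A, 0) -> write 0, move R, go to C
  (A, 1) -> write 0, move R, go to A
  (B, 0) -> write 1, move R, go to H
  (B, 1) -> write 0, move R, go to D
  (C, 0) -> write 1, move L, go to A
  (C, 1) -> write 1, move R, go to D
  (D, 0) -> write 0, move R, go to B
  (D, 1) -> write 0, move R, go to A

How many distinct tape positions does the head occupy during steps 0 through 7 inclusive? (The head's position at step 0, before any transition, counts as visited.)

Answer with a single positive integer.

Step 1: in state A at pos 0, read 1 -> (A,1)->write 0,move R,goto A. Now: state=A, head=1, tape[-1..2]=0000 (head:   ^)
Step 2: in state A at pos 1, read 0 -> (A,0)->write 0,move R,goto C. Now: state=C, head=2, tape[-1..3]=00000 (head:    ^)
Step 3: in state C at pos 2, read 0 -> (C,0)->write 1,move L,goto A. Now: state=A, head=1, tape[-1..3]=00010 (head:   ^)
Step 4: in state A at pos 1, read 0 -> (A,0)->write 0,move R,goto C. Now: state=C, head=2, tape[-1..3]=00010 (head:    ^)
Step 5: in state C at pos 2, read 1 -> (C,1)->write 1,move R,goto D. Now: state=D, head=3, tape[-1..4]=000100 (head:     ^)
Step 6: in state D at pos 3, read 0 -> (D,0)->write 0,move R,goto B. Now: state=B, head=4, tape[-1..5]=0001000 (head:      ^)
Step 7: in state B at pos 4, read 0 -> (B,0)->write 1,move R,goto H. Now: state=H, head=5, tape[-1..6]=00010100 (head:       ^)
Head positions at steps 0..7: starting at 0, distinct positions visited = {0, 1, 2, 3, 4, 5} -> 6 position(s)

Answer: 6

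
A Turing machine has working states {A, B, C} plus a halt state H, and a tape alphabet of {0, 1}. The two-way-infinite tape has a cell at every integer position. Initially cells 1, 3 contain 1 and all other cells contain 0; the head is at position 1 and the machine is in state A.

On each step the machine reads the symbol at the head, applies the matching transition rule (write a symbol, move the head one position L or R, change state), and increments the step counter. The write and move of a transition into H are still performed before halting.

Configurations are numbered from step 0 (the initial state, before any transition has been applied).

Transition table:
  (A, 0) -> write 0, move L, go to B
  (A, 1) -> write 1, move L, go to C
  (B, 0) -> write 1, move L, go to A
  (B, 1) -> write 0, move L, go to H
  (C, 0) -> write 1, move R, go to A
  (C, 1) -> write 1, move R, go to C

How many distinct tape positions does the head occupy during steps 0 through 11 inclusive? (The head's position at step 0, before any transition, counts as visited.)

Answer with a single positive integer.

Step 1: in state A at pos 1, read 1 -> (A,1)->write 1,move L,goto C. Now: state=C, head=0, tape[-1..4]=001010 (head:  ^)
Step 2: in state C at pos 0, read 0 -> (C,0)->write 1,move R,goto A. Now: state=A, head=1, tape[-1..4]=011010 (head:   ^)
Step 3: in state A at pos 1, read 1 -> (A,1)->write 1,move L,goto C. Now: state=C, head=0, tape[-1..4]=011010 (head:  ^)
Step 4: in state C at pos 0, read 1 -> (C,1)->write 1,move R,goto C. Now: state=C, head=1, tape[-1..4]=011010 (head:   ^)
Step 5: in state C at pos 1, read 1 -> (C,1)->write 1,move R,goto C. Now: state=C, head=2, tape[-1..4]=011010 (head:    ^)
Step 6: in state C at pos 2, read 0 -> (C,0)->write 1,move R,goto A. Now: state=A, head=3, tape[-1..4]=011110 (head:     ^)
Step 7: in state A at pos 3, read 1 -> (A,1)->write 1,move L,goto C. Now: state=C, head=2, tape[-1..4]=011110 (head:    ^)
Step 8: in state C at pos 2, read 1 -> (C,1)->write 1,move R,goto C. Now: state=C, head=3, tape[-1..4]=011110 (head:     ^)
Step 9: in state C at pos 3, read 1 -> (C,1)->write 1,move R,goto C. Now: state=C, head=4, tape[-1..5]=0111100 (head:      ^)
Step 10: in state C at pos 4, read 0 -> (C,0)->write 1,move R,goto A. Now: state=A, head=5, tape[-1..6]=01111100 (head:       ^)
Step 11: in state A at pos 5, read 0 -> (A,0)->write 0,move L,goto B. Now: state=B, head=4, tape[-1..6]=01111100 (head:      ^)
Head positions at steps 0..11: starting at 1, distinct positions visited = {0, 1, 2, 3, 4, 5} -> 6 position(s)

Answer: 6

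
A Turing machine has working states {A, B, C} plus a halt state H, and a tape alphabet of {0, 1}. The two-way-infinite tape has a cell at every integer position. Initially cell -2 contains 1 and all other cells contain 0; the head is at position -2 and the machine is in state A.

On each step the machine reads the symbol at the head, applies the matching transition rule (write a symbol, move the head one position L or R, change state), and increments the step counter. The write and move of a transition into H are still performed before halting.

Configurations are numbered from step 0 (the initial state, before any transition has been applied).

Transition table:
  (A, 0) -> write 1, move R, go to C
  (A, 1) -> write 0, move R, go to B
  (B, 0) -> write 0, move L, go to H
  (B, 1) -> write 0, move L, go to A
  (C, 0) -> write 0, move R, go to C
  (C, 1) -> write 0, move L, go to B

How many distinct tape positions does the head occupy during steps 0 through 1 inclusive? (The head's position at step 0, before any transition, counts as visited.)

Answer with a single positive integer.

Answer: 2

Derivation:
Step 1: in state A at pos -2, read 1 -> (A,1)->write 0,move R,goto B. Now: state=B, head=-1, tape[-3..0]=0000 (head:   ^)
Head positions at steps 0..1: starting at -2, distinct positions visited = {-2, -1} -> 2 position(s)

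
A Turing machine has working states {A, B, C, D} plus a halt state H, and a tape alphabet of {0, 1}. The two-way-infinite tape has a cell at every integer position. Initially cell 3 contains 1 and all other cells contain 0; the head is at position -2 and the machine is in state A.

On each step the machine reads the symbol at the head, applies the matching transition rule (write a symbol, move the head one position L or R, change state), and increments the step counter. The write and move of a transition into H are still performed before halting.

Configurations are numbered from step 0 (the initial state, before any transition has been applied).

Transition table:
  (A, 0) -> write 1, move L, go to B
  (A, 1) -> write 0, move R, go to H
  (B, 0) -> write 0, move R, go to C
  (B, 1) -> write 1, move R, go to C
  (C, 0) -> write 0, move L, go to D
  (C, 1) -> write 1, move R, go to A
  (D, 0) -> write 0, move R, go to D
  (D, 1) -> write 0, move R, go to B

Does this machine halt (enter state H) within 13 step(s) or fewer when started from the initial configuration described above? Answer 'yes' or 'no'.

Answer: no

Derivation:
Step 1: in state A at pos -2, read 0 -> (A,0)->write 1,move L,goto B. Now: state=B, head=-3, tape[-4..4]=001000010 (head:  ^)
Step 2: in state B at pos -3, read 0 -> (B,0)->write 0,move R,goto C. Now: state=C, head=-2, tape[-4..4]=001000010 (head:   ^)
Step 3: in state C at pos -2, read 1 -> (C,1)->write 1,move R,goto A. Now: state=A, head=-1, tape[-4..4]=001000010 (head:    ^)
Step 4: in state A at pos -1, read 0 -> (A,0)->write 1,move L,goto B. Now: state=B, head=-2, tape[-4..4]=001100010 (head:   ^)
Step 5: in state B at pos -2, read 1 -> (B,1)->write 1,move R,goto C. Now: state=C, head=-1, tape[-4..4]=001100010 (head:    ^)
Step 6: in state C at pos -1, read 1 -> (C,1)->write 1,move R,goto A. Now: state=A, head=0, tape[-4..4]=001100010 (head:     ^)
Step 7: in state A at pos 0, read 0 -> (A,0)->write 1,move L,goto B. Now: state=B, head=-1, tape[-4..4]=001110010 (head:    ^)
Step 8: in state B at pos -1, read 1 -> (B,1)->write 1,move R,goto C. Now: state=C, head=0, tape[-4..4]=001110010 (head:     ^)
Step 9: in state C at pos 0, read 1 -> (C,1)->write 1,move R,goto A. Now: state=A, head=1, tape[-4..4]=001110010 (head:      ^)
Step 10: in state A at pos 1, read 0 -> (A,0)->write 1,move L,goto B. Now: state=B, head=0, tape[-4..4]=001111010 (head:     ^)
Step 11: in state B at pos 0, read 1 -> (B,1)->write 1,move R,goto C. Now: state=C, head=1, tape[-4..4]=001111010 (head:      ^)
Step 12: in state C at pos 1, read 1 -> (C,1)->write 1,move R,goto A. Now: state=A, head=2, tape[-4..4]=001111010 (head:       ^)
Step 13: in state A at pos 2, read 0 -> (A,0)->write 1,move L,goto B. Now: state=B, head=1, tape[-4..4]=001111110 (head:      ^)
After 13 step(s): state = B (not H) -> not halted within 13 -> no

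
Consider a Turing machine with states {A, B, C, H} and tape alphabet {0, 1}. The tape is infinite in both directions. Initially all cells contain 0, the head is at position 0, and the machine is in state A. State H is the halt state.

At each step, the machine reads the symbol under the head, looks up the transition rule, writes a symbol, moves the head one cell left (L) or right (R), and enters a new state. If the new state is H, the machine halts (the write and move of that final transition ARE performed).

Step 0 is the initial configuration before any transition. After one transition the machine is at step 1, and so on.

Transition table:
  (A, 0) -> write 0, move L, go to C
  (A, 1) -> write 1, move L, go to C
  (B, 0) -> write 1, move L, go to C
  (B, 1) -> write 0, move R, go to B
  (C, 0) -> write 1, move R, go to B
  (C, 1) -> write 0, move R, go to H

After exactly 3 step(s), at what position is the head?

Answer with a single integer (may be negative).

Answer: -1

Derivation:
Step 1: in state A at pos 0, read 0 -> (A,0)->write 0,move L,goto C. Now: state=C, head=-1, tape[-2..1]=0000 (head:  ^)
Step 2: in state C at pos -1, read 0 -> (C,0)->write 1,move R,goto B. Now: state=B, head=0, tape[-2..1]=0100 (head:   ^)
Step 3: in state B at pos 0, read 0 -> (B,0)->write 1,move L,goto C. Now: state=C, head=-1, tape[-2..1]=0110 (head:  ^)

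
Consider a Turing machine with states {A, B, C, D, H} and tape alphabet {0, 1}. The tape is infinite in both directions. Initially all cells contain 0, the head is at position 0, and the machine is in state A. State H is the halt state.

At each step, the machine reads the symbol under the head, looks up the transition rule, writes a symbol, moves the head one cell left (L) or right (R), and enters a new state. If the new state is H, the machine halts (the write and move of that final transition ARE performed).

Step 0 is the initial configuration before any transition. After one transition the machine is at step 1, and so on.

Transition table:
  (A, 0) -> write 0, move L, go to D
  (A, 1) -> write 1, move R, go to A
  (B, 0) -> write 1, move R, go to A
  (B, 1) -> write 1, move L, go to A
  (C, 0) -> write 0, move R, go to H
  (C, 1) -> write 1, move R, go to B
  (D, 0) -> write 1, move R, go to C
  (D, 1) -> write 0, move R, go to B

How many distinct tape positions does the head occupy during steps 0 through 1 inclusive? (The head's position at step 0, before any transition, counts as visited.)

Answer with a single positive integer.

Answer: 2

Derivation:
Step 1: in state A at pos 0, read 0 -> (A,0)->write 0,move L,goto D. Now: state=D, head=-1, tape[-2..1]=0000 (head:  ^)
Head positions at steps 0..1: starting at 0, distinct positions visited = {-1, 0} -> 2 position(s)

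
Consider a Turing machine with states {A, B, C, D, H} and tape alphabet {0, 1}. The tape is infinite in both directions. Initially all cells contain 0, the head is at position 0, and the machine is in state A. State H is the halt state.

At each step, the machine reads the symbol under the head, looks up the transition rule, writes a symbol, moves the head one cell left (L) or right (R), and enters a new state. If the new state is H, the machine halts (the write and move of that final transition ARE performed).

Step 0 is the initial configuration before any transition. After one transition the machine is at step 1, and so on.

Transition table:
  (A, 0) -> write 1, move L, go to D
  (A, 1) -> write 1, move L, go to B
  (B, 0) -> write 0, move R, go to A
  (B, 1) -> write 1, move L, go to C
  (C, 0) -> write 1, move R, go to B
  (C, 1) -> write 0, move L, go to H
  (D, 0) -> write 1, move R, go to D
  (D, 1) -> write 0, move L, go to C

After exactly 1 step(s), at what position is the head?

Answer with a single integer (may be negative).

Step 1: in state A at pos 0, read 0 -> (A,0)->write 1,move L,goto D. Now: state=D, head=-1, tape[-2..1]=0010 (head:  ^)

Answer: -1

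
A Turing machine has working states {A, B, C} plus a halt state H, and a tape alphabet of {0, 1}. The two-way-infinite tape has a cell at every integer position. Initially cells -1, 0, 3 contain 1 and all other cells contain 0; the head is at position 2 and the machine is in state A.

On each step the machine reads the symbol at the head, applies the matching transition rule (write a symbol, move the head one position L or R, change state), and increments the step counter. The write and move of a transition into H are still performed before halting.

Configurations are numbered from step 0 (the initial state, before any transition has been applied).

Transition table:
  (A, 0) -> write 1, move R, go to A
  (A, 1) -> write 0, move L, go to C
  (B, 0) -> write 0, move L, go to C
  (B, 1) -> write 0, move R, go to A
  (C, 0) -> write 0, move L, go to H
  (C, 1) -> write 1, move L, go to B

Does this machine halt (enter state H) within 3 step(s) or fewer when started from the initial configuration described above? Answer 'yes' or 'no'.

Step 1: in state A at pos 2, read 0 -> (A,0)->write 1,move R,goto A. Now: state=A, head=3, tape[-2..4]=0110110 (head:      ^)
Step 2: in state A at pos 3, read 1 -> (A,1)->write 0,move L,goto C. Now: state=C, head=2, tape[-2..4]=0110100 (head:     ^)
Step 3: in state C at pos 2, read 1 -> (C,1)->write 1,move L,goto B. Now: state=B, head=1, tape[-2..4]=0110100 (head:    ^)
After 3 step(s): state = B (not H) -> not halted within 3 -> no

Answer: no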